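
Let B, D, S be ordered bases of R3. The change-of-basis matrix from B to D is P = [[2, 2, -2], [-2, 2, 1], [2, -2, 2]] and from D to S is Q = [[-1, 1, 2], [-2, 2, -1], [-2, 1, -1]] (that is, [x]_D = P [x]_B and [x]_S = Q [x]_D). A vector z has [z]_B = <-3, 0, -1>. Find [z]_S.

Apply P to get D-coordinates <-4, 5, -8>, then Q to get S-coordinates.
The result is [z]_S = <-7, 26, 21>.

<-7, 26, 21>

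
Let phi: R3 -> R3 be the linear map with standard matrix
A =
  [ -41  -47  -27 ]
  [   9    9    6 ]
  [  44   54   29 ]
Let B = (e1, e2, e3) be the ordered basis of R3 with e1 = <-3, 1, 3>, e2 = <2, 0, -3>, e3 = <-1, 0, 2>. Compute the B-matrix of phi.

[[0, 0, 3], [-1, -1, -3], [3, -1, -2]]

The j-th column of [phi]_B is [phi(ej)]_B.
phi(e1) = A e1 = <-5, 0, 9> = 0·e1 - e2 + 3e3, so column 1 is <0, -1, 3>.
Repeating for e2, e3 and assembling the columns gives [[0, 0, 3], [-1, -1, -3], [3, -1, -2]].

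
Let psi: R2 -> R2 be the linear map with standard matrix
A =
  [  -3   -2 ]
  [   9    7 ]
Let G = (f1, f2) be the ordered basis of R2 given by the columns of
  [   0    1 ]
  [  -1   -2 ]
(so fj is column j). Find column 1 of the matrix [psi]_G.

Column 1 of [psi]_G is the G-coordinate vector of psi(f1).
In standard coordinates psi(f1) = A f1 = (2, -7).
Converting to G: (2, -7) = 3f1 + 2f2, so the coordinate vector is (3, 2).

(3, 2)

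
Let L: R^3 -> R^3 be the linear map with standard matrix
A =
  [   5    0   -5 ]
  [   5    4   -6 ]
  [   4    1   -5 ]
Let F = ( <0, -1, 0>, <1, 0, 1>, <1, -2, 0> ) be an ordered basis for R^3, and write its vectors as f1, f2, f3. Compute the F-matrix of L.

[[2, -1, -3], [-1, -1, 2], [1, 1, 3]]

With P the matrix whose columns are f1, ..., f3, [L]_F = P^(-1) A P.
Column by column: L(f1) = A f1 = <0, -4, -1>; its F-coordinates <2, -1, 1> give column 1.
Continuing for each basis vector yields [L]_F = [[2, -1, -3], [-1, -1, 2], [1, 1, 3]].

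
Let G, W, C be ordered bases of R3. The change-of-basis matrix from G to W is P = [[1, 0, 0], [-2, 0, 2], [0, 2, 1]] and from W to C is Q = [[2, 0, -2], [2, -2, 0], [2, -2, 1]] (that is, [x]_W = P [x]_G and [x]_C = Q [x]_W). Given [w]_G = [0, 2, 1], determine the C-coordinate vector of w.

First [w]_W = P [w]_G = [0, 2, 5].
Then [w]_C = Q [w]_W = [-10, -4, 1].

[-10, -4, 1]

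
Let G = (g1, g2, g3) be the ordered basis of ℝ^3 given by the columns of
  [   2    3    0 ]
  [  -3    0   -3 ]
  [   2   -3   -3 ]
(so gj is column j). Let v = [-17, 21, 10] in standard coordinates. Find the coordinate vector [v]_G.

[v]_G is the unique c with M c = v, where M has columns g1, ..., g3.
Solving this 3x3 system gives c = (-4, -3, -3).
Check: -4g1 - 3g2 - 3g3 = [-17, 21, 10].

[-4, -3, -3]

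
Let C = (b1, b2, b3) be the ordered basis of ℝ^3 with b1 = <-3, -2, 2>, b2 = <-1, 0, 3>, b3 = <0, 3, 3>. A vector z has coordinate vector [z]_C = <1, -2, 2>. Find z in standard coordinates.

z = M [z]_C, where M has columns b1, ..., b3.
Carrying out the matrix-vector product, z = <-1, 4, 2>.

<-1, 4, 2>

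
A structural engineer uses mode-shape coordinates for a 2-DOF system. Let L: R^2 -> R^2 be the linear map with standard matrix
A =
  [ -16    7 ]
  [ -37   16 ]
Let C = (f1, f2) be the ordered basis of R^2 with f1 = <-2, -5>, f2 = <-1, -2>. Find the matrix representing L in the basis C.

With P the matrix whose columns are f1, f2, [L]_C = P^(-1) A P.
Column by column: L(f1) = A f1 = <-3, -6>; its C-coordinates <0, 3> give column 1.
Continuing for each basis vector yields [L]_C = [[0, -1], [3, 0]].

[[0, -1], [3, 0]]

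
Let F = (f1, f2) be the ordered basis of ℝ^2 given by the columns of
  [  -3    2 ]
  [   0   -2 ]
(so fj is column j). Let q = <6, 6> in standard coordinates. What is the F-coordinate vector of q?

[q]_F is the unique c with M c = q, where M has columns f1, f2.
System: -3c_1 + 2c_2 = 6, 0c_1 - 2c_2 = 6; solving gives c_1 = -4, c_2 = -3.
Check: -4f1 - 3f2 = <6, 6>.

<-4, -3>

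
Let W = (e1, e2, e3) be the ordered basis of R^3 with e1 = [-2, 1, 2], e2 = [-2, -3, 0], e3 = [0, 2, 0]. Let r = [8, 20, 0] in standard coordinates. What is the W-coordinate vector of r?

[0, -4, 4]

Write r = c_1 e1 + ... + c_3 e3 and solve for the c_i.
Solving this 3x3 system gives c = (0, -4, 4).
Check: 0·e1 - 4e2 + 4e3 = [8, 20, 0].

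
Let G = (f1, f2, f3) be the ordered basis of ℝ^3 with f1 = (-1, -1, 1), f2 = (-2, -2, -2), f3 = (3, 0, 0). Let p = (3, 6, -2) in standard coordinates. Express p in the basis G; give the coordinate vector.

(-4, -1, -1)

[p]_G is the unique c with M c = p, where M has columns f1, ..., f3.
Row-reducing the augmented matrix [M | p] gives c = (-4, -1, -1).
Check: -4f1 - f2 - f3 = (3, 6, -2).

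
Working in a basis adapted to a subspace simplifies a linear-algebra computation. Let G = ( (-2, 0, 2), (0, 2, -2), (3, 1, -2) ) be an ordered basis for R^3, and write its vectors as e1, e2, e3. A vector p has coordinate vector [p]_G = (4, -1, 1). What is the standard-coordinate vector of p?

The coordinates say p = 4e1 - e2 + e3; adding the scaled basis vectors gives (-5, -1, 8).

(-5, -1, 8)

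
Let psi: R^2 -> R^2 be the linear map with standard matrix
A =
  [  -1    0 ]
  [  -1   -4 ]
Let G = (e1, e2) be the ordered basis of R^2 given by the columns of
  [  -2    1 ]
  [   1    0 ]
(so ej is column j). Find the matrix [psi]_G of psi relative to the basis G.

[[-2, -1], [-2, -3]]

Let P have columns e1, e2. Then [psi]_G = P^(-1) A P.
Here det P = -1, so P^(-1) is integer; computing A P first and then P^(-1)(A P) gives [[-2, -1], [-2, -3]].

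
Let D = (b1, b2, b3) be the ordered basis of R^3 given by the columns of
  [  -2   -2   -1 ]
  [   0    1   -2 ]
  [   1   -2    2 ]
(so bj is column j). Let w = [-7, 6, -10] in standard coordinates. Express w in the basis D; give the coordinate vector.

Write w = c_1 b1 + ... + c_3 b3 and solve for the c_i.
Gaussian elimination on [M | w] yields c = (0, 4, -1).
Check: 0·b1 + 4b2 - b3 = [-7, 6, -10].

[0, 4, -1]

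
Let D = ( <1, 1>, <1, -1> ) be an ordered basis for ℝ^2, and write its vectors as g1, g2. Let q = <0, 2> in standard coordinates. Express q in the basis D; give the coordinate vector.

[q]_D is the unique c with M c = q, where M has columns g1, g2.
System: c_1 + c_2 = 0, c_1 - c_2 = 2; solving gives c_1 = 1, c_2 = -1.
Check: g1 - g2 = <0, 2>.

<1, -1>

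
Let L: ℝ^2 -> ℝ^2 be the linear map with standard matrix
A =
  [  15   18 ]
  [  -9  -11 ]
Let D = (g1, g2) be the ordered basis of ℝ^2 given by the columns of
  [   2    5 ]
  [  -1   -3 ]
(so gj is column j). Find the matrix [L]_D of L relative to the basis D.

[[1, 3], [2, 3]]

With P the matrix whose columns are g1, g2, [L]_D = P^(-1) A P.
Column by column: L(g1) = A g1 = (12, -7); its D-coordinates (1, 2) give column 1.
Continuing for each basis vector yields [L]_D = [[1, 3], [2, 3]].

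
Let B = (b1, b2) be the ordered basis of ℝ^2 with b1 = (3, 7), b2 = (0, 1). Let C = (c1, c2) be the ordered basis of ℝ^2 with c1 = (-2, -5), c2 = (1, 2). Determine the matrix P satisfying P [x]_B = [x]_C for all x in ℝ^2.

Let M have columns bj and N have columns cj. Then for every x, N [x]_C = x = M [x]_B, so P = N^(-1) M.
Since det N = 1, N^(-1) has integer entries; multiplying gives P = [[-1, -1], [1, -2]].

[[-1, -1], [1, -2]]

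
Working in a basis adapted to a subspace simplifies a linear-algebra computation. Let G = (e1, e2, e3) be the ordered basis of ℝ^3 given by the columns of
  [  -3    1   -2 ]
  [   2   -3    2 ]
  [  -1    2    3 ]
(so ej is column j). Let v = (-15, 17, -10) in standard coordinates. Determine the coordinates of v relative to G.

(4, -3, 0)

Write v = c_1 e1 + ... + c_3 e3 and solve for the c_i.
Row-reducing the augmented matrix [M | v] gives c = (4, -3, 0).
Check: 4e1 - 3e2 + 0·e3 = (-15, 17, -10).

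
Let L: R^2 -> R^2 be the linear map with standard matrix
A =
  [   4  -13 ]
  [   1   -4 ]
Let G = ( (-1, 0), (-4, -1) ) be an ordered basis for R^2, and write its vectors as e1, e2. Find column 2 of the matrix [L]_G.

Column 2 of [L]_G is the G-coordinate vector of L(e2).
In standard coordinates L(e2) = A e2 = (-3, 0).
Converting to G: (-3, 0) = 3e1 + 0·e2, so the coordinate vector is (3, 0).

(3, 0)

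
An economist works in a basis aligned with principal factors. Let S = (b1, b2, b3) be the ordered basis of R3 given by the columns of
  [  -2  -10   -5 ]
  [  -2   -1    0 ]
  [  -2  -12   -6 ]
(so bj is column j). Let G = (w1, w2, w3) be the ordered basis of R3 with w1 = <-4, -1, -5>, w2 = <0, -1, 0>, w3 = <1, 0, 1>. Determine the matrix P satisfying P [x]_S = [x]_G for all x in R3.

[[0, 2, 1], [2, -1, -1], [-2, -2, -1]]

Let M have columns bj and N have columns wj. Then for every x, N [x]_G = x = M [x]_S, so P = N^(-1) M.
Since det N = -1, N^(-1) has integer entries; multiplying gives P = [[0, 2, 1], [2, -1, -1], [-2, -2, -1]].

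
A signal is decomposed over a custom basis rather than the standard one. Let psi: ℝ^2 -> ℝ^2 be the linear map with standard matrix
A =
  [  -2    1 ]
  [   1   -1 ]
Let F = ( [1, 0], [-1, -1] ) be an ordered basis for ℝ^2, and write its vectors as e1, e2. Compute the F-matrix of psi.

[[-3, 1], [-1, 0]]

With P the matrix whose columns are e1, e2, [psi]_F = P^(-1) A P.
Column by column: psi(e1) = A e1 = [-2, 1]; its F-coordinates [-3, -1] give column 1.
Continuing for each basis vector yields [psi]_F = [[-3, 1], [-1, 0]].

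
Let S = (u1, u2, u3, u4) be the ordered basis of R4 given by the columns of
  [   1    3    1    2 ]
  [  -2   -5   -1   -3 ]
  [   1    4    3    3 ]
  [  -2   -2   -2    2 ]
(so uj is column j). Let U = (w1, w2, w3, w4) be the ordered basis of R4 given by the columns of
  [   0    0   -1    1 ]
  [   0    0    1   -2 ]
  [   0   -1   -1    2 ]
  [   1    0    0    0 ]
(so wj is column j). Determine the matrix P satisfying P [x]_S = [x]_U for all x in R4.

Take x = uj: its S-coordinates are the j-th standard unit vector, so P e_j — column j of P — equals [uj]_U.
u1 = -2w1 + w2 + 0·w3 + w4, giving column 1 = <-2, 1, 0, 1>; repeating for each j gives P = [[-2, -2, -2, 2], [1, 1, -2, 0], [0, -1, -1, -1], [1, 2, 0, 1]].

[[-2, -2, -2, 2], [1, 1, -2, 0], [0, -1, -1, -1], [1, 2, 0, 1]]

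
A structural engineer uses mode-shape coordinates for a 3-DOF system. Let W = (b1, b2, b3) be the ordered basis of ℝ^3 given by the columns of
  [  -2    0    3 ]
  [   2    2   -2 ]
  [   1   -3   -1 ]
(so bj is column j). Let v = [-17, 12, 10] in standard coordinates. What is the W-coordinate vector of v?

We seek scalars with c_1 b1 + ... + c_3 b3 = v; equivalently solve M c = v where the columns of M are b1, ..., b3.
Row-reducing the augmented matrix [M | v] gives c = (4, -1, -3).
Check: 4b1 - b2 - 3b3 = [-17, 12, 10].

[4, -1, -3]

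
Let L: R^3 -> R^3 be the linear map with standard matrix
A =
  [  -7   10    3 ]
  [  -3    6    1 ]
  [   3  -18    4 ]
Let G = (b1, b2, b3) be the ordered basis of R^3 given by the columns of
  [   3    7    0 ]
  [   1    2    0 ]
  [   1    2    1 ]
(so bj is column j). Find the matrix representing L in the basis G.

The j-th column of [L]_G is [L(bj)]_G.
L(b1) = A b1 = (-8, -2, -5) = 2b1 - 2b2 - 3b3, so column 1 is (2, -2, -3).
Repeating for b2, b3 and assembling the columns gives [[2, -3, 1], [-2, -2, 0], [-3, 0, 3]].

[[2, -3, 1], [-2, -2, 0], [-3, 0, 3]]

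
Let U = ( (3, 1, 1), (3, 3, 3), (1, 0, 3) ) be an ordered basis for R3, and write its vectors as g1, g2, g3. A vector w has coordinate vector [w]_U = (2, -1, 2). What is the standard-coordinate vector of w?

(5, -1, 5)

By definition w = 2g1 - g2 + 2g3.
Summing componentwise gives (5, -1, 5).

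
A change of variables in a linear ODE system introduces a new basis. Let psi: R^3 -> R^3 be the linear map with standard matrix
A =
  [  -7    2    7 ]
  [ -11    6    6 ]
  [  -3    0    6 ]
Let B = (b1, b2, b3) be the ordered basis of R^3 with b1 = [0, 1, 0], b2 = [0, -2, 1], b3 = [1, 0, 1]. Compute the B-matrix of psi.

[[2, 0, 1], [-2, 3, 3], [2, 3, 0]]

The j-th column of [psi]_B is [psi(bj)]_B.
psi(b1) = A b1 = [2, 6, 0] = 2b1 - 2b2 + 2b3, so column 1 is [2, -2, 2].
Repeating for b2, b3 and assembling the columns gives [[2, 0, 1], [-2, 3, 3], [2, 3, 0]].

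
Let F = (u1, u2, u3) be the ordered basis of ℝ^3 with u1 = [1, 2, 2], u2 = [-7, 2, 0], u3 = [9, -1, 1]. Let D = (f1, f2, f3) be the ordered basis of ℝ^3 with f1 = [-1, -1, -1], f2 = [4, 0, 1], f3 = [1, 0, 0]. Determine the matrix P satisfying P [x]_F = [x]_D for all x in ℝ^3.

Let M have columns uj and N have columns fj. Then for every x, N [x]_D = x = M [x]_F, so P = N^(-1) M.
Since det N = -1, N^(-1) has integer entries; multiplying gives P = [[-2, -2, 1], [0, -2, 2], [-1, -1, 2]].

[[-2, -2, 1], [0, -2, 2], [-1, -1, 2]]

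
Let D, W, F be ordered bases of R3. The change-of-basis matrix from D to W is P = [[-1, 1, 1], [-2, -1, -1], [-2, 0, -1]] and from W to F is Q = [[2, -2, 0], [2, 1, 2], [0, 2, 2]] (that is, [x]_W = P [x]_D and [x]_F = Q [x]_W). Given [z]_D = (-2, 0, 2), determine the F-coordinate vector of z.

(4, 14, 8)

First [z]_W = P [z]_D = (4, 2, 2).
Then [z]_F = Q [z]_W = (4, 14, 8).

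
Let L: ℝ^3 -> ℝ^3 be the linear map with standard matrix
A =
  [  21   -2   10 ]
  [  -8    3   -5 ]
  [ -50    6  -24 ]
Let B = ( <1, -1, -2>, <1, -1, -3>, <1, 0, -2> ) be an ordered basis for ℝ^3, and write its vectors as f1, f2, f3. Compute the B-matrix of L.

[[-1, -2, -2], [2, -2, 0], [2, -3, 3]]

With P the matrix whose columns are f1, ..., f3, [L]_B = P^(-1) A P.
Column by column: L(f1) = A f1 = <3, -1, -8>; its B-coordinates <-1, 2, 2> give column 1.
Continuing for each basis vector yields [L]_B = [[-1, -2, -2], [2, -2, 0], [2, -3, 3]].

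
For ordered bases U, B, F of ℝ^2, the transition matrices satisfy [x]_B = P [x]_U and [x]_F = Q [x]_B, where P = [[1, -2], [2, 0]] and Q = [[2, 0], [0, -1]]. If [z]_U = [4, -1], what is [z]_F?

Apply P to get B-coordinates [6, 8], then Q to get F-coordinates.
The result is [z]_F = [12, -8].

[12, -8]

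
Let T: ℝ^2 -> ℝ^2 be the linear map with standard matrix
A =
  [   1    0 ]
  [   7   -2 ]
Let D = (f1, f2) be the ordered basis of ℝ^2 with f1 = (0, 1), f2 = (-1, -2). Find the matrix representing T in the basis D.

[[-2, -1], [0, 1]]

With P the matrix whose columns are f1, f2, [T]_D = P^(-1) A P.
Column by column: T(f1) = A f1 = (0, -2); its D-coordinates (-2, 0) give column 1.
Continuing for each basis vector yields [T]_D = [[-2, -1], [0, 1]].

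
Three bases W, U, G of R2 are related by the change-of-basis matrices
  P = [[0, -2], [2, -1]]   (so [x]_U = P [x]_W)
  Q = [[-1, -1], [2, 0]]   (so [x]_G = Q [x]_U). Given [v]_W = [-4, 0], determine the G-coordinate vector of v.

First [v]_U = P [v]_W = [0, -8].
Then [v]_G = Q [v]_U = [8, 0].

[8, 0]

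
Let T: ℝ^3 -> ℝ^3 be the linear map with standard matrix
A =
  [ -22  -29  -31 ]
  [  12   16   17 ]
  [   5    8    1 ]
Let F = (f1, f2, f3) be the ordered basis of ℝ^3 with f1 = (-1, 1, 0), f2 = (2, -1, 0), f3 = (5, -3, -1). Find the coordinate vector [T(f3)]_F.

(-2, 3, 0)

Compute T(f3) = A f3 = (8, -5, 0) in standard coordinates.
Then write this in F-coordinates: solve for y in y_1 f1 + ... + y_3 f3 = (8, -5, 0).
This gives y = (-2, 3, 0), which is column 3 of [T]_F.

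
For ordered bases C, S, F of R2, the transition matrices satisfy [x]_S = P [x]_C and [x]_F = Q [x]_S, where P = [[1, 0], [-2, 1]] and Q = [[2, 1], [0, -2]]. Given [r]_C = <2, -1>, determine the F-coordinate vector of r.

First [r]_S = P [r]_C = <2, -5>.
Then [r]_F = Q [r]_S = <-1, 10>.

<-1, 10>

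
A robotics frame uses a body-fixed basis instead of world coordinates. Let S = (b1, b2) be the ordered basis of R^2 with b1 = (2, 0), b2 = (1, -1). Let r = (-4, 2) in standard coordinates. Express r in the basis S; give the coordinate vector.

[r]_S is the unique c with M c = r, where M has columns b1, b2.
System: 2c_1 + c_2 = -4, 0c_1 - c_2 = 2; solving gives c_1 = -1, c_2 = -2.
Check: -b1 - 2b2 = (-4, 2).

(-1, -2)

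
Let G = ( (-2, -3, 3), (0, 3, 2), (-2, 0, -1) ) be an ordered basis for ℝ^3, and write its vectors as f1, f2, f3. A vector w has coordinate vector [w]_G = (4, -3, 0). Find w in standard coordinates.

By definition w = 4f1 - 3f2 + 0·f3.
Summing componentwise gives (-8, -21, 6).

(-8, -21, 6)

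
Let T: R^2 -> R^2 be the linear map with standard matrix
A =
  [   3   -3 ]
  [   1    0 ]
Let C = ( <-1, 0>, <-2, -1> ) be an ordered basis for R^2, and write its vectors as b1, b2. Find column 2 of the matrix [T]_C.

<-1, 2>

Compute T(b2) = A b2 = <-3, -2> in standard coordinates.
Then write this in C-coordinates: solve for y in y_1 b1 + y_2 b2 = <-3, -2>.
This gives y = <-1, 2>, which is column 2 of [T]_C.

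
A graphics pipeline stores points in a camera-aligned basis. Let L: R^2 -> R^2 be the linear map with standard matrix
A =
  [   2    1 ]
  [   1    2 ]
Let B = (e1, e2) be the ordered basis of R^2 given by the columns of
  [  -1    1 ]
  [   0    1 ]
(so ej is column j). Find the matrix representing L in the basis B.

[[1, 0], [-1, 3]]

Let P have columns e1, e2. Then [L]_B = P^(-1) A P.
Here det P = -1, so P^(-1) is integer; computing A P first and then P^(-1)(A P) gives [[1, 0], [-1, 3]].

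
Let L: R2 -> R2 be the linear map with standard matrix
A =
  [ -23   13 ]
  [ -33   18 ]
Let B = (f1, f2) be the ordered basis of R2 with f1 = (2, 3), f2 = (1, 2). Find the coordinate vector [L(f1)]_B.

(-2, -3)

Compute L(f1) = A f1 = (-7, -12) in standard coordinates.
Then write this in B-coordinates: solve for y in y_1 f1 + y_2 f2 = (-7, -12).
This gives y = (-2, -3), which is column 1 of [L]_B.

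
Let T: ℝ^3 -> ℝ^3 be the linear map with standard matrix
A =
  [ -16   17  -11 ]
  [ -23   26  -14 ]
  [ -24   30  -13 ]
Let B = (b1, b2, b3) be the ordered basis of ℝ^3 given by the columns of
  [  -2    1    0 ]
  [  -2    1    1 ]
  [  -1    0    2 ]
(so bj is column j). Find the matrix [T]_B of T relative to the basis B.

[[-3, -2, 2], [3, -3, -1], [-1, 2, 3]]

With P the matrix whose columns are b1, ..., b3, [T]_B = P^(-1) A P.
Column by column: T(b1) = A b1 = [9, 8, 1]; its B-coordinates [-3, 3, -1] give column 1.
Continuing for each basis vector yields [T]_B = [[-3, -2, 2], [3, -3, -1], [-1, 2, 3]].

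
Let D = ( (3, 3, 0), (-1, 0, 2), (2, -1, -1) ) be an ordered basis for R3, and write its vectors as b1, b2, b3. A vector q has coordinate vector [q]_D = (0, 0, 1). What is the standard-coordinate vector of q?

The coordinates say q = 0·b1 + 0·b2 + b3; adding the scaled basis vectors gives (2, -1, -1).

(2, -1, -1)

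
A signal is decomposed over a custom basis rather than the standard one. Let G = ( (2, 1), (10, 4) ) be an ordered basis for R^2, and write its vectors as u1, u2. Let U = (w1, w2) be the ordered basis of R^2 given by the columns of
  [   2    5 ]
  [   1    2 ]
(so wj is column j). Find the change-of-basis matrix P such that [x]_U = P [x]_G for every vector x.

Take x = uj: its G-coordinates are the j-th standard unit vector, so P e_j — column j of P — equals [uj]_U.
u1 = w1 + 0·w2, giving column 1 = (1, 0); repeating for each j gives P = [[1, 0], [0, 2]].

[[1, 0], [0, 2]]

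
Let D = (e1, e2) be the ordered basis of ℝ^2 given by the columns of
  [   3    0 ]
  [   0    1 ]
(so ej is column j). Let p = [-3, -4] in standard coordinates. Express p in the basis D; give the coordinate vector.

[-1, -4]

We seek scalars with c_1 e1 + c_2 e2 = p; equivalently solve M c = p where the columns of M are e1, e2.
System: 3c_1 + 0c_2 = -3, 0c_1 + c_2 = -4; solving gives c_1 = -1, c_2 = -4.
Check: -e1 - 4e2 = [-3, -4].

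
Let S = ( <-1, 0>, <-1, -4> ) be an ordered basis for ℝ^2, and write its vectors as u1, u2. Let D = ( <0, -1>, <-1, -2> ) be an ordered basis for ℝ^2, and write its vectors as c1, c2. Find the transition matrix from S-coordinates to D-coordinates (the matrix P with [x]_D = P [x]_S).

[[-2, 2], [1, 1]]

Column j of P is [uj]_D, since P maps S-coordinates to D-coordinates.
Expressing u1 in D: u1 = -2c1 + c2, so column 1 of P is <-2, 1>.
Doing the same for each uj gives P = [[-2, 2], [1, 1]].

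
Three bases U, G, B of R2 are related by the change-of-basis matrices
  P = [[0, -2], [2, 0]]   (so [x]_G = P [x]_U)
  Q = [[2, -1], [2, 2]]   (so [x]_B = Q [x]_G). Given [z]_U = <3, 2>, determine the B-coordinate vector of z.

<-14, 4>

First [z]_G = P [z]_U = <-4, 6>.
Then [z]_B = Q [z]_G = <-14, 4>.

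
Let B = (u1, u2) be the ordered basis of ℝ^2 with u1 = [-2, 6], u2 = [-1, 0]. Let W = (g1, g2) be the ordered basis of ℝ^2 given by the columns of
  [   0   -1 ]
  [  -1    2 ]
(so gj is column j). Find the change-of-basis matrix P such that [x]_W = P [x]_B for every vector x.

Column j of P is [uj]_W, since P maps B-coordinates to W-coordinates.
Expressing u1 in W: u1 = -2g1 + 2g2, so column 1 of P is [-2, 2].
Doing the same for each uj gives P = [[-2, 2], [2, 1]].

[[-2, 2], [2, 1]]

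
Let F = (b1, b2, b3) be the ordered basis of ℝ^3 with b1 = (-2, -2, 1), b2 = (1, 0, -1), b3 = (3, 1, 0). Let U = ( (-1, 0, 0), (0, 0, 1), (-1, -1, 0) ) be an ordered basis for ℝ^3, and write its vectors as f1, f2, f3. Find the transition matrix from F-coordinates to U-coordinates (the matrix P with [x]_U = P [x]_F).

Column j of P is [bj]_U, since P maps F-coordinates to U-coordinates.
Expressing b1 in U: b1 = 0·f1 + f2 + 2f3, so column 1 of P is (0, 1, 2).
Doing the same for each bj gives P = [[0, -1, -2], [1, -1, 0], [2, 0, -1]].

[[0, -1, -2], [1, -1, 0], [2, 0, -1]]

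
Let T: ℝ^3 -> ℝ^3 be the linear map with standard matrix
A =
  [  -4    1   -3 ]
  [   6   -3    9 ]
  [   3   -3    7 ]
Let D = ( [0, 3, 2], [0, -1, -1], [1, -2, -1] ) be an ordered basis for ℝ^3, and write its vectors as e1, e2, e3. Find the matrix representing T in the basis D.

[[1, 0, -2], [0, 2, -3], [-3, 2, -3]]

The j-th column of [T]_D is [T(ej)]_D.
T(e1) = A e1 = [-3, 9, 5] = e1 + 0·e2 - 3e3, so column 1 is [1, 0, -3].
Repeating for e2, e3 and assembling the columns gives [[1, 0, -2], [0, 2, -3], [-3, 2, -3]].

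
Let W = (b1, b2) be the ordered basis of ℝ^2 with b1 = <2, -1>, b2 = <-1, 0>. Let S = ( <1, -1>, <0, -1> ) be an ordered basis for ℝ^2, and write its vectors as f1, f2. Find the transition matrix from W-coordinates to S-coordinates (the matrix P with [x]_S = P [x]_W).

Let M have columns bj and N have columns fj. Then for every x, N [x]_S = x = M [x]_W, so P = N^(-1) M.
Since det N = -1, N^(-1) has integer entries; multiplying gives P = [[2, -1], [-1, 1]].

[[2, -1], [-1, 1]]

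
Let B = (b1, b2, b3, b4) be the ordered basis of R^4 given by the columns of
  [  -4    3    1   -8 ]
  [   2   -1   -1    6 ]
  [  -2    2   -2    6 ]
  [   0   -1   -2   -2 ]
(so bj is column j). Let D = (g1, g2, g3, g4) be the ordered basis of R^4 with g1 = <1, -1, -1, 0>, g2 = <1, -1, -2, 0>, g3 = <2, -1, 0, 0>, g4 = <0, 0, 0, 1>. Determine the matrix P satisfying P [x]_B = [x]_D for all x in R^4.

Let M have columns bj and N have columns gj. Then for every x, N [x]_D = x = M [x]_B, so P = N^(-1) M.
Since det N = 1, N^(-1) has integer entries; multiplying gives P = [[-2, 0, 0, -2], [2, -1, 1, -2], [-2, 2, 0, -2], [0, -1, -2, -2]].

[[-2, 0, 0, -2], [2, -1, 1, -2], [-2, 2, 0, -2], [0, -1, -2, -2]]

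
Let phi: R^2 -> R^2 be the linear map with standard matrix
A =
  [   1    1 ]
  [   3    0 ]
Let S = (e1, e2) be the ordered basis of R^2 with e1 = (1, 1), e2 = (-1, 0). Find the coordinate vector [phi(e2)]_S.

Compute phi(e2) = A e2 = (-1, -3) in standard coordinates.
Then write this in S-coordinates: solve for y in y_1 e1 + y_2 e2 = (-1, -3).
This gives y = (-3, -2), which is column 2 of [phi]_S.

(-3, -2)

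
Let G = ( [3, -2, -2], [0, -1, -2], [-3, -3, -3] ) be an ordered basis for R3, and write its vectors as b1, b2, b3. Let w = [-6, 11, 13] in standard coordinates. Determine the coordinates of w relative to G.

[w]_G is the unique c with M c = w, where M has columns b1, ..., b3.
Row-reducing the augmented matrix [M | w] gives c = (-3, -2, -1).
Check: -3b1 - 2b2 - b3 = [-6, 11, 13].

[-3, -2, -1]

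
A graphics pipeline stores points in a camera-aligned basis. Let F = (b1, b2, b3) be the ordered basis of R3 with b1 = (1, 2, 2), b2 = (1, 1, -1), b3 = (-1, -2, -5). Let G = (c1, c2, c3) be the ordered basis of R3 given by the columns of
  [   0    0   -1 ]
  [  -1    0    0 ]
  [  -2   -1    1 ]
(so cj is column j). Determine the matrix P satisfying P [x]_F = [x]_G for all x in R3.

Let M have columns bj and N have columns cj. Then for every x, N [x]_G = x = M [x]_F, so P = N^(-1) M.
Since det N = -1, N^(-1) has integer entries; multiplying gives P = [[-2, -1, 2], [1, 2, 2], [-1, -1, 1]].

[[-2, -1, 2], [1, 2, 2], [-1, -1, 1]]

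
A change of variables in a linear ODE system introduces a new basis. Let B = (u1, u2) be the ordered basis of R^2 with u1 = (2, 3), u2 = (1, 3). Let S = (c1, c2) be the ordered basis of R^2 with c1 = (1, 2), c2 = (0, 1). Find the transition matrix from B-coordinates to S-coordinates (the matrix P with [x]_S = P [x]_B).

Column j of P is [uj]_S, since P maps B-coordinates to S-coordinates.
Expressing u1 in S: u1 = 2c1 - c2, so column 1 of P is (2, -1).
Doing the same for each uj gives P = [[2, 1], [-1, 1]].

[[2, 1], [-1, 1]]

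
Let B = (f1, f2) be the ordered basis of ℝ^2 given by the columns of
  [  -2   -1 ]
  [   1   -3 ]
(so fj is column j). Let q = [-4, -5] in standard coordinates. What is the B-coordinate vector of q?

[1, 2]

[q]_B is the unique c with M c = q, where M has columns f1, f2.
System: -2c_1 - c_2 = -4, c_1 - 3c_2 = -5; solving gives c_1 = 1, c_2 = 2.
Check: f1 + 2f2 = [-4, -5].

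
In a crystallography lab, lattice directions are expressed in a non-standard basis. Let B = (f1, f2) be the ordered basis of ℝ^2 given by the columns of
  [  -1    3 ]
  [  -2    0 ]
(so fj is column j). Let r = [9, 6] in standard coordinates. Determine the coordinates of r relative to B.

Write r = c_1 f1 + c_2 f2 and solve for the c_i.
System: -c_1 + 3c_2 = 9, -2c_1 + 0c_2 = 6; solving gives c_1 = -3, c_2 = 2.
Check: -3f1 + 2f2 = [9, 6].

[-3, 2]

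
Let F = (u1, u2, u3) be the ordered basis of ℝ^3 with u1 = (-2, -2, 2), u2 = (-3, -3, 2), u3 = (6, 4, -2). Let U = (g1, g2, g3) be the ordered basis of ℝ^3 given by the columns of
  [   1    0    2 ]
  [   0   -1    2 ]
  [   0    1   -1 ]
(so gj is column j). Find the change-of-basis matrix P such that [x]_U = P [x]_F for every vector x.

[[-2, -1, 2], [2, 1, 0], [0, -1, 2]]

Column j of P is [uj]_U, since P maps F-coordinates to U-coordinates.
Expressing u1 in U: u1 = -2g1 + 2g2 + 0·g3, so column 1 of P is (-2, 2, 0).
Doing the same for each uj gives P = [[-2, -1, 2], [2, 1, 0], [0, -1, 2]].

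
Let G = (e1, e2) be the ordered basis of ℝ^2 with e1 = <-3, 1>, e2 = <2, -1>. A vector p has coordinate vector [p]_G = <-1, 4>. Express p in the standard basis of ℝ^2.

<11, -5>

p = M [p]_G, where M has columns e1, e2.
Carrying out the matrix-vector product, p = <11, -5>.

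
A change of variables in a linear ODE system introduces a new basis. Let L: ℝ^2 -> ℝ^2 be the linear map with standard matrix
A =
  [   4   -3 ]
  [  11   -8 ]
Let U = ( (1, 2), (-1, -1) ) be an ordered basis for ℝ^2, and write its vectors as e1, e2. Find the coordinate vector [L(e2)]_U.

(-2, -1)

Compute L(e2) = A e2 = (-1, -3) in standard coordinates.
Then write this in U-coordinates: solve for y in y_1 e1 + y_2 e2 = (-1, -3).
This gives y = (-2, -1), which is column 2 of [L]_U.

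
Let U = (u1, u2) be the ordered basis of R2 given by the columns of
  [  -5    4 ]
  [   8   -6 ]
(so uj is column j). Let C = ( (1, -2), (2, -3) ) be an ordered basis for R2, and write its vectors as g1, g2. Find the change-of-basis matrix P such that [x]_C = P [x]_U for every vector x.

Column j of P is [uj]_C, since P maps U-coordinates to C-coordinates.
Expressing u1 in C: u1 = -g1 - 2g2, so column 1 of P is (-1, -2).
Doing the same for each uj gives P = [[-1, 0], [-2, 2]].

[[-1, 0], [-2, 2]]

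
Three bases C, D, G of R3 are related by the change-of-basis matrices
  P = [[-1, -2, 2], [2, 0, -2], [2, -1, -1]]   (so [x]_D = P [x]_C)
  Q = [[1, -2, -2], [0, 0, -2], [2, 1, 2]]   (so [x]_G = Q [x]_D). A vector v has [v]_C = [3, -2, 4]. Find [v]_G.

[5, -8, 24]

Composing the changes, [v]_G = Q P [v]_C.
Q P = [[-9, 0, 8], [-4, 2, 2], [4, -6, 0]]; applying this to [3, -2, 4] gives [5, -8, 24].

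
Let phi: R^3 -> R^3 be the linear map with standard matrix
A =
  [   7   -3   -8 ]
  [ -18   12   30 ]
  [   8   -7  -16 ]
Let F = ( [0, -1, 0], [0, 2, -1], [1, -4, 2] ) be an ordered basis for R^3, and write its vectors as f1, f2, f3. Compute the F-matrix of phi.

Let P have columns f1, ..., f3. Then [phi]_F = P^(-1) A P.
Here det P = 1, so P^(-1) is integer; computing A P first and then P^(-1)(A P) gives [[-2, 2, -2], [-1, 2, 2], [3, 2, 3]].

[[-2, 2, -2], [-1, 2, 2], [3, 2, 3]]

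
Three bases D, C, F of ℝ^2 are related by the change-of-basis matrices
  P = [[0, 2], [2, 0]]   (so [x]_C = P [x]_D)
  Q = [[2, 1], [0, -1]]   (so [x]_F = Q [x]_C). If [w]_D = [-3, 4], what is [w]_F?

[10, 6]

Apply P to get C-coordinates [8, -6], then Q to get F-coordinates.
The result is [w]_F = [10, 6].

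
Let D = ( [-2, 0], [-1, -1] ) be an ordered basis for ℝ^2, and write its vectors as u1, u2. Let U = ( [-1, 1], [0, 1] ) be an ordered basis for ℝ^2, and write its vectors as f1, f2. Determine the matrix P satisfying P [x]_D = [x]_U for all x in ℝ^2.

Column j of P is [uj]_U, since P maps D-coordinates to U-coordinates.
Expressing u1 in U: u1 = 2f1 - 2f2, so column 1 of P is [2, -2].
Doing the same for each uj gives P = [[2, 1], [-2, -2]].

[[2, 1], [-2, -2]]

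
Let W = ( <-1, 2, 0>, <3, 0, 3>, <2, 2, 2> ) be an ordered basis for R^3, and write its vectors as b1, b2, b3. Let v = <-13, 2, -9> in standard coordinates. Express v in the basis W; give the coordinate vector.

<4, -1, -3>

We seek scalars with c_1 b1 + ... + c_3 b3 = v; equivalently solve M c = v where the columns of M are b1, ..., b3.
Row-reducing the augmented matrix [M | v] gives c = (4, -1, -3).
Check: 4b1 - b2 - 3b3 = <-13, 2, -9>.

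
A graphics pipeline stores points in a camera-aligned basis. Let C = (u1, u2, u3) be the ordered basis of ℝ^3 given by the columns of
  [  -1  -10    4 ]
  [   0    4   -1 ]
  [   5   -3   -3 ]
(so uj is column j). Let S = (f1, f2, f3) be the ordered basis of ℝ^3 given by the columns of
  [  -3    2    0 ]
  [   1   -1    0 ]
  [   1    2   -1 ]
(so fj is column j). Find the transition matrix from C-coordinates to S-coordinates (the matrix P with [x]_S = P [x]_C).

Let M have columns uj and N have columns fj. Then for every x, N [x]_S = x = M [x]_C, so P = N^(-1) M.
Since det N = -1, N^(-1) has integer entries; multiplying gives P = [[1, 2, -2], [1, -2, -1], [-2, 1, -1]].

[[1, 2, -2], [1, -2, -1], [-2, 1, -1]]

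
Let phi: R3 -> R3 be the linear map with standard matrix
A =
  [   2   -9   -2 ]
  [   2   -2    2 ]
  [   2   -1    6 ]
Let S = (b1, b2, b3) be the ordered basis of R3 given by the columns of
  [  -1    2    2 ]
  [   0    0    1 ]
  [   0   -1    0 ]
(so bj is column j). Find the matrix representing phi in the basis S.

With P the matrix whose columns are b1, ..., b3, [phi]_S = P^(-1) A P.
Column by column: phi(b1) = A b1 = <-2, -2, -2>; its S-coordinates <2, 2, -2> give column 1.
Continuing for each basis vector yields [phi]_S = [[2, 2, 3], [2, 2, -3], [-2, 2, 2]].

[[2, 2, 3], [2, 2, -3], [-2, 2, 2]]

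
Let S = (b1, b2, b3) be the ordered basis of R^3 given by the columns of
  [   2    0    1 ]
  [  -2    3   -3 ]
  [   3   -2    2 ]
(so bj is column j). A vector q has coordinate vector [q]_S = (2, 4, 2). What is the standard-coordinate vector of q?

(6, 2, 2)

The coordinates say q = 2b1 + 4b2 + 2b3; adding the scaled basis vectors gives (6, 2, 2).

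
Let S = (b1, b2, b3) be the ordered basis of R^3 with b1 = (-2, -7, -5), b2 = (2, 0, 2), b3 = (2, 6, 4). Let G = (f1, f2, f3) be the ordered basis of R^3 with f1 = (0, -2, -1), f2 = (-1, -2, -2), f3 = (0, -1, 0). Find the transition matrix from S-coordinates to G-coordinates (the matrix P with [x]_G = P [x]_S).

Let M have columns bj and N have columns fj. Then for every x, N [x]_G = x = M [x]_S, so P = N^(-1) M.
Since det N = -1, N^(-1) has integer entries; multiplying gives P = [[1, 2, 0], [2, -2, -2], [1, 0, -2]].

[[1, 2, 0], [2, -2, -2], [1, 0, -2]]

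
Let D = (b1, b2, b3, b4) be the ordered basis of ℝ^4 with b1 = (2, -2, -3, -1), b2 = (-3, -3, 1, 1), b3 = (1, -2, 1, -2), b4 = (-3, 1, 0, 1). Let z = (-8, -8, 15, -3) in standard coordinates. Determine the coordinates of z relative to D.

[z]_D is the unique c with M c = z, where M has columns b1, ..., b4.
Gaussian elimination on [M | z] yields c = (-3, 2, 4, 0).
Check: -3b1 + 2b2 + 4b3 + 0·b4 = (-8, -8, 15, -3).

(-3, 2, 4, 0)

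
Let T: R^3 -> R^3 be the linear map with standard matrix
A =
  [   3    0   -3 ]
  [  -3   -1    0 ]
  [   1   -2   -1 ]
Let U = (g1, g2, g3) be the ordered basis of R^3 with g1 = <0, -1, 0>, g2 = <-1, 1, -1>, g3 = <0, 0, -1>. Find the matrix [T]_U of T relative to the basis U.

The j-th column of [T]_U is [T(gj)]_U.
T(g1) = A g1 = <0, 1, 2> = -g1 + 0·g2 - 2g3, so column 1 is <-1, 0, -2>.
Repeating for g2, g3 and assembling the columns gives [[-1, -2, -3], [0, 0, -3], [-2, 2, 2]].

[[-1, -2, -3], [0, 0, -3], [-2, 2, 2]]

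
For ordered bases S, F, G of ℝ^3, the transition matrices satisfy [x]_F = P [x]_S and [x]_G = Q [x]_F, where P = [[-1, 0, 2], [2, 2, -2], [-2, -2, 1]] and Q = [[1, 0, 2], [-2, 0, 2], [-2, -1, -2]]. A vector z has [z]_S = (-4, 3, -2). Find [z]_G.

Composing the changes, [z]_G = Q P [z]_S.
Q P = [[-5, -4, 4], [-2, -4, -2], [4, 2, -4]]; applying this to (-4, 3, -2) gives (0, 0, -2).

(0, 0, -2)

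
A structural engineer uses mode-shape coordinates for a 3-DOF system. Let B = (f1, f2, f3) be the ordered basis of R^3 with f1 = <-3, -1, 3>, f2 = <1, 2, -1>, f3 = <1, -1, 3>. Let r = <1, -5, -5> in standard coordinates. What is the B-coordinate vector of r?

<-2, -4, -1>

We seek scalars with c_1 f1 + ... + c_3 f3 = r; equivalently solve M c = r where the columns of M are f1, ..., f3.
Solving this 3x3 system gives c = (-2, -4, -1).
Check: -2f1 - 4f2 - f3 = <1, -5, -5>.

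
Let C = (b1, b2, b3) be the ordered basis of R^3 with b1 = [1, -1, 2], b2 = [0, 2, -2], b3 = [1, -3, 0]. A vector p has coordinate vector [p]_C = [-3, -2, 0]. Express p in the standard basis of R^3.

The coordinates say p = -3b1 - 2b2 + 0·b3; adding the scaled basis vectors gives [-3, -1, -2].

[-3, -1, -2]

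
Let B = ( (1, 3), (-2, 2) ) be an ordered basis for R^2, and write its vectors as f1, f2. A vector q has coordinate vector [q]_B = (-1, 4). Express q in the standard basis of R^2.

By definition q = -f1 + 4f2.
Summing componentwise gives (-9, 5).

(-9, 5)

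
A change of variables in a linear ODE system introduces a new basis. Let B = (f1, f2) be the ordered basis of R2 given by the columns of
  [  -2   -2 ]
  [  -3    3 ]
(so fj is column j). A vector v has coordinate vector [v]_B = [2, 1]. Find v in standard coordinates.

[-6, -3]

v = M [v]_B, where M has columns f1, f2.
Carrying out the matrix-vector product, v = [-6, -3].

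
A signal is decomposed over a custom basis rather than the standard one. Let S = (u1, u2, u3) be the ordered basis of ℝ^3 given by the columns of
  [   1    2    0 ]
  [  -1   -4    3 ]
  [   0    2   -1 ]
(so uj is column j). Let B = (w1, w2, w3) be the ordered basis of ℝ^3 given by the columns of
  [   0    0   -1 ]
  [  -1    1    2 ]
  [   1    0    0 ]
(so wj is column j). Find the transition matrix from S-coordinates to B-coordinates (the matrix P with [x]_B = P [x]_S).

Column j of P is [uj]_B, since P maps S-coordinates to B-coordinates.
Expressing u1 in B: u1 = 0·w1 + w2 - w3, so column 1 of P is <0, 1, -1>.
Doing the same for each uj gives P = [[0, 2, -1], [1, 2, 2], [-1, -2, 0]].

[[0, 2, -1], [1, 2, 2], [-1, -2, 0]]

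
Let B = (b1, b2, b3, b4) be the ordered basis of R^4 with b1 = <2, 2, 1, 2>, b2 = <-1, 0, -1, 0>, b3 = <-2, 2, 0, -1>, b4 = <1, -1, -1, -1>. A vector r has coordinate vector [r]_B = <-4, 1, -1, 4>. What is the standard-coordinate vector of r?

By definition r = -4b1 + b2 - b3 + 4b4.
Summing componentwise gives <-3, -14, -9, -11>.

<-3, -14, -9, -11>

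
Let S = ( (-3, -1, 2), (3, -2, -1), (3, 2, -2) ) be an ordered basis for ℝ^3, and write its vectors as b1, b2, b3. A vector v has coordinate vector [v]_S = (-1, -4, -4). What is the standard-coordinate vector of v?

By definition v = -b1 - 4b2 - 4b3.
Summing componentwise gives (-21, 1, 10).

(-21, 1, 10)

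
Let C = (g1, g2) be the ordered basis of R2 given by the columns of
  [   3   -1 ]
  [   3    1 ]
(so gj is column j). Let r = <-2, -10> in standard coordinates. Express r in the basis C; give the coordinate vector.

<-2, -4>

[r]_C is the unique c with M c = r, where M has columns g1, g2.
System: 3c_1 - c_2 = -2, 3c_1 + c_2 = -10; solving gives c_1 = -2, c_2 = -4.
Check: -2g1 - 4g2 = <-2, -10>.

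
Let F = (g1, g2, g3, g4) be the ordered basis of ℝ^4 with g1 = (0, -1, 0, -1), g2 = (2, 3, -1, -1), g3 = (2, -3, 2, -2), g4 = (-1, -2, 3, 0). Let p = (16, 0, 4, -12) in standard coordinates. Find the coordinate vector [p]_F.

(0, 4, 4, 0)

Write p = c_1 g1 + ... + c_4 g4 and solve for the c_i.
Gaussian elimination on [M | p] yields c = (0, 4, 4, 0).
Check: 0·g1 + 4g2 + 4g3 + 0·g4 = (16, 0, 4, -12).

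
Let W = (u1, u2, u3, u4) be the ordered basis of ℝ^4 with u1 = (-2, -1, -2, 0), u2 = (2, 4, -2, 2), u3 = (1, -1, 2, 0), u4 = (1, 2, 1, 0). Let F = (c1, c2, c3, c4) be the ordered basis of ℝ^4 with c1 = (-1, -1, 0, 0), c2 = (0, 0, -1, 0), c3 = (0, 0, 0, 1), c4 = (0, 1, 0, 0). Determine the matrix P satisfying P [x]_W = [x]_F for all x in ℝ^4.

[[2, -2, -1, -1], [2, 2, -2, -1], [0, 2, 0, 0], [1, 2, -2, 1]]

Let M have columns uj and N have columns cj. Then for every x, N [x]_F = x = M [x]_W, so P = N^(-1) M.
Since det N = 1, N^(-1) has integer entries; multiplying gives P = [[2, -2, -1, -1], [2, 2, -2, -1], [0, 2, 0, 0], [1, 2, -2, 1]].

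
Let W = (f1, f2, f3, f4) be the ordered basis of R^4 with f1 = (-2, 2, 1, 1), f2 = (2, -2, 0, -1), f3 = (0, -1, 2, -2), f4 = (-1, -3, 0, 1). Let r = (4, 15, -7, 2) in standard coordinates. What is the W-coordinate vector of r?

(-1, -1, -3, -4)

We seek scalars with c_1 f1 + ... + c_4 f4 = r; equivalently solve M c = r where the columns of M are f1, ..., f4.
Gaussian elimination on [M | r] yields c = (-1, -1, -3, -4).
Check: -f1 - f2 - 3f3 - 4f4 = (4, 15, -7, 2).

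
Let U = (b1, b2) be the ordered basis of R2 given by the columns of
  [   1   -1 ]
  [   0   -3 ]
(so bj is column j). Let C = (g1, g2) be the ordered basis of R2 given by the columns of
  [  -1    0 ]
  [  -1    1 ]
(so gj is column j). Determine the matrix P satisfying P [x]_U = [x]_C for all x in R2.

Take x = bj: its U-coordinates are the j-th standard unit vector, so P e_j — column j of P — equals [bj]_C.
b1 = -g1 - g2, giving column 1 = (-1, -1); repeating for each j gives P = [[-1, 1], [-1, -2]].

[[-1, 1], [-1, -2]]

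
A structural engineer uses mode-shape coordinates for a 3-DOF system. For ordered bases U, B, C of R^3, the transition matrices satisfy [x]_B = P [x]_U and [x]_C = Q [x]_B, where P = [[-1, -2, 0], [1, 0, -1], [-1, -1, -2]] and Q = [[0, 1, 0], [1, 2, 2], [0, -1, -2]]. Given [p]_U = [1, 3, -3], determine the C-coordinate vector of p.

Apply P to get B-coordinates [-7, 4, 2], then Q to get C-coordinates.
The result is [p]_C = [4, 5, -8].

[4, 5, -8]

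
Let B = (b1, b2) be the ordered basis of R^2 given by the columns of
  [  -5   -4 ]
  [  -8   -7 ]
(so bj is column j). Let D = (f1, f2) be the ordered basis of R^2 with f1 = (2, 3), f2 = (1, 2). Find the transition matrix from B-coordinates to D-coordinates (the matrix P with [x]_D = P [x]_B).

Column j of P is [bj]_D, since P maps B-coordinates to D-coordinates.
Expressing b1 in D: b1 = -2f1 - f2, so column 1 of P is (-2, -1).
Doing the same for each bj gives P = [[-2, -1], [-1, -2]].

[[-2, -1], [-1, -2]]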